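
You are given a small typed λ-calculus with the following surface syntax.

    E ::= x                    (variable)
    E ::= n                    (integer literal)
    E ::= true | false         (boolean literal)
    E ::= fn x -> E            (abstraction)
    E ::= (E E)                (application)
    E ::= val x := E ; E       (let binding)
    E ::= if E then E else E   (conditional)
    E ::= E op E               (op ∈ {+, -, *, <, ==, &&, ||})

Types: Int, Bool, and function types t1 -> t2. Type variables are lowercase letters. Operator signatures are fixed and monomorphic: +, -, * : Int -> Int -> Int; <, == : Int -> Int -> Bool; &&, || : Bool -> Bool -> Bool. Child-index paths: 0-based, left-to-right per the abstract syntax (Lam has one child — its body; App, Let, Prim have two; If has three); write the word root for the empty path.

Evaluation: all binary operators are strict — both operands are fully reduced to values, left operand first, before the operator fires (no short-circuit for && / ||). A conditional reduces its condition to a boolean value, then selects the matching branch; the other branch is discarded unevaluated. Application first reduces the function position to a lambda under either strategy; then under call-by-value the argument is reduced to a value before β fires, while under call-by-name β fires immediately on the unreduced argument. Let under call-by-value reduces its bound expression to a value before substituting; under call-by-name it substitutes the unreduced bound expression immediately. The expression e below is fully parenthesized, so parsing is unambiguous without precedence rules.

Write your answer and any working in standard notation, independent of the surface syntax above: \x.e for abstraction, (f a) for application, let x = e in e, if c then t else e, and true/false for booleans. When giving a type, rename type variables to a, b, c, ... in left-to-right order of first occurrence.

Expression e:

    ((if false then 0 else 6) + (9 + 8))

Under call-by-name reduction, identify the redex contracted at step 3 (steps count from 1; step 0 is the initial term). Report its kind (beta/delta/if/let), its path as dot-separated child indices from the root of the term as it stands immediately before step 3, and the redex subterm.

Working:
step 0: ((if false then 0 else 6) + (9 + 8))
step 1: [if@0] (6 + (9 + 8))
step 2: [delta@1] (6 + 17)
step 3: [delta@root] 23

Answer: delta at root : (6 + 17)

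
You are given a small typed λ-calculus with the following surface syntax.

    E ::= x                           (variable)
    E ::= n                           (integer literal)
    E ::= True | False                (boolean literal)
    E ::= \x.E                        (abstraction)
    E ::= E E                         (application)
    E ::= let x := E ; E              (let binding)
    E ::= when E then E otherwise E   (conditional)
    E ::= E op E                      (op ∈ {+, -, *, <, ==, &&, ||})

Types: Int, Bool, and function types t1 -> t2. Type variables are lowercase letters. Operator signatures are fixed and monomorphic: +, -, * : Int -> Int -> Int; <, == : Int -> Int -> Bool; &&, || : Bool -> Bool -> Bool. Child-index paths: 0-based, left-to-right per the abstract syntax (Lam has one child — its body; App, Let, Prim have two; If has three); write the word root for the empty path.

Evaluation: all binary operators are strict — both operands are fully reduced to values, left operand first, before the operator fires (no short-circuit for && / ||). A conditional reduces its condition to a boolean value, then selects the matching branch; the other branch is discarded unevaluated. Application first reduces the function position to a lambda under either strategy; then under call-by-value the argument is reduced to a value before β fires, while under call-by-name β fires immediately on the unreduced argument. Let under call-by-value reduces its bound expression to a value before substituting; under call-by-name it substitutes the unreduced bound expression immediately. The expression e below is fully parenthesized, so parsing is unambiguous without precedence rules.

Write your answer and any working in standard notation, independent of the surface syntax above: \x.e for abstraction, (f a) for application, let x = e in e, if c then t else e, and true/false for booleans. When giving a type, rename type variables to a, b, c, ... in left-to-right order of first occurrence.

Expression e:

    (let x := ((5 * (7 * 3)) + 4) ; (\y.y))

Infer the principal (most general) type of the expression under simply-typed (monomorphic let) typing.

Trace:
  unify Int ~ Int
  unify Int ~ Int
  unify Int ~ Int
  unify Int ~ Int
  unify Int ~ Int
  unify Int ~ Int
let x : Int
y : a
\y._ : a -> a

Answer: a -> a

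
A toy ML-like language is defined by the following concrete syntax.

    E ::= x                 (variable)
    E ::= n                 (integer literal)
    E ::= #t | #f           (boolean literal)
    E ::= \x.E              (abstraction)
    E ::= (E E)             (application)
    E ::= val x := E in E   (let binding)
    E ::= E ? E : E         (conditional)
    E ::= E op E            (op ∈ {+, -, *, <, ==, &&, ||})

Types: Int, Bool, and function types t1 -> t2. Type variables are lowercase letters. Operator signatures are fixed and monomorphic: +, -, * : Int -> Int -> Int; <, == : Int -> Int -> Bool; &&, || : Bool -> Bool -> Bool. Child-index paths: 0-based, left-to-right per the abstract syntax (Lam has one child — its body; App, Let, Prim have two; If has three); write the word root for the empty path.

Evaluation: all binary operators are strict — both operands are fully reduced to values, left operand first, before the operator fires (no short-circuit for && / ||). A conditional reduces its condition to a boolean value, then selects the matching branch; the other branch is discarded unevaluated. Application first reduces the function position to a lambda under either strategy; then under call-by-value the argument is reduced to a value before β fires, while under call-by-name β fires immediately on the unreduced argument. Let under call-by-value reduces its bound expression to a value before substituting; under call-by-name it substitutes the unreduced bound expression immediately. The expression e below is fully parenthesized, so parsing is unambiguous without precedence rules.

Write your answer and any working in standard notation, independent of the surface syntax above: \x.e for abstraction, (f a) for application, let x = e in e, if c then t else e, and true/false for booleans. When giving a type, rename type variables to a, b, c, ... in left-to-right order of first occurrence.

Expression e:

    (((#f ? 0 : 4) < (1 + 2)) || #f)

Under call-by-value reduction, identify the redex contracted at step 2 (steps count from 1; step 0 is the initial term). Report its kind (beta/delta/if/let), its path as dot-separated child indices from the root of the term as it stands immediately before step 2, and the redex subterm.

Answer: delta at 0.1 : (1 + 2)

Trace:
step 0: (((if false then 0 else 4) < (1 + 2)) || false)
step 1: [if@0.0] ((4 < (1 + 2)) || false)
step 2: [delta@0.1] ((4 < 3) || false)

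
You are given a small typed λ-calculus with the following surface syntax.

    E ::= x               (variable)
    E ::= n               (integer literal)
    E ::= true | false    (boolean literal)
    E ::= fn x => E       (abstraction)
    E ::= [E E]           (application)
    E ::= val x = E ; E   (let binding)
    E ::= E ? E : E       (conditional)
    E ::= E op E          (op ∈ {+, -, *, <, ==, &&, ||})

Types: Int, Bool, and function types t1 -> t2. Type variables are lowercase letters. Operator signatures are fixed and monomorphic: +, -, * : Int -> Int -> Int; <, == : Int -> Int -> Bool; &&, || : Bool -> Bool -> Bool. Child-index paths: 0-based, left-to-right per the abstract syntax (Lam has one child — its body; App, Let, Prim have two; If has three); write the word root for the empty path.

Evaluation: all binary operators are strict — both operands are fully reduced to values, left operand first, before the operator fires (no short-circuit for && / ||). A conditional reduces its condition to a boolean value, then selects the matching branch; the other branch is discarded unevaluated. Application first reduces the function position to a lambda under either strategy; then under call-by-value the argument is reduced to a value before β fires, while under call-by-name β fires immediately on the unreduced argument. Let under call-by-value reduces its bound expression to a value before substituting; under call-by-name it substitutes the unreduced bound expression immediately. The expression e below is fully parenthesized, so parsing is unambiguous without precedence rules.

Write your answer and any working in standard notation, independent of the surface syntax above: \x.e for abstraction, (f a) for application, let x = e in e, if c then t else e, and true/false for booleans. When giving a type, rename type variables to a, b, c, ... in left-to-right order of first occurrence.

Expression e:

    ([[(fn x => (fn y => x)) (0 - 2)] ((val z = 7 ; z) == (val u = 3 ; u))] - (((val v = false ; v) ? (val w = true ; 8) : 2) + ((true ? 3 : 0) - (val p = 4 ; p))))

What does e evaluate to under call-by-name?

Working:
step 0: ((((\x.(\y.x)) (0 - 2)) ((let z = 7 in z) == (let u = 3 in u))) - ((if (let v = false in v) then (let w = true in 8) else 2) + ((if true then 3 else 0) - (let p = 4 in p))))
step 1: [beta@0.0] (((\y.(0 - 2)) ((let z = 7 in z) == (let u = 3 in u))) - ((if (let v = false in v) then (let w = true in 8) else 2) + ((if true then 3 else 0) - (let p = 4 in p))))
step 2: [beta@0] ((0 - 2) - ((if (let v = false in v) then (let w = true in 8) else 2) + ((if true then 3 else 0) - (let p = 4 in p))))
step 3: [delta@0] (-2 - ((if (let v = false in v) then (let w = true in 8) else 2) + ((if true then 3 else 0) - (let p = 4 in p))))
step 4: [let@1.0.0] (-2 - ((if false then (let w = true in 8) else 2) + ((if true then 3 else 0) - (let p = 4 in p))))
step 5: [if@1.0] (-2 - (2 + ((if true then 3 else 0) - (let p = 4 in p))))
step 6: [if@1.1.0] (-2 - (2 + (3 - (let p = 4 in p))))
step 7: [let@1.1.1] (-2 - (2 + (3 - 4)))
step 8: [delta@1.1] (-2 - (2 + -1))
step 9: [delta@1] (-2 - 1)
step 10: [delta@root] -3

Answer: -3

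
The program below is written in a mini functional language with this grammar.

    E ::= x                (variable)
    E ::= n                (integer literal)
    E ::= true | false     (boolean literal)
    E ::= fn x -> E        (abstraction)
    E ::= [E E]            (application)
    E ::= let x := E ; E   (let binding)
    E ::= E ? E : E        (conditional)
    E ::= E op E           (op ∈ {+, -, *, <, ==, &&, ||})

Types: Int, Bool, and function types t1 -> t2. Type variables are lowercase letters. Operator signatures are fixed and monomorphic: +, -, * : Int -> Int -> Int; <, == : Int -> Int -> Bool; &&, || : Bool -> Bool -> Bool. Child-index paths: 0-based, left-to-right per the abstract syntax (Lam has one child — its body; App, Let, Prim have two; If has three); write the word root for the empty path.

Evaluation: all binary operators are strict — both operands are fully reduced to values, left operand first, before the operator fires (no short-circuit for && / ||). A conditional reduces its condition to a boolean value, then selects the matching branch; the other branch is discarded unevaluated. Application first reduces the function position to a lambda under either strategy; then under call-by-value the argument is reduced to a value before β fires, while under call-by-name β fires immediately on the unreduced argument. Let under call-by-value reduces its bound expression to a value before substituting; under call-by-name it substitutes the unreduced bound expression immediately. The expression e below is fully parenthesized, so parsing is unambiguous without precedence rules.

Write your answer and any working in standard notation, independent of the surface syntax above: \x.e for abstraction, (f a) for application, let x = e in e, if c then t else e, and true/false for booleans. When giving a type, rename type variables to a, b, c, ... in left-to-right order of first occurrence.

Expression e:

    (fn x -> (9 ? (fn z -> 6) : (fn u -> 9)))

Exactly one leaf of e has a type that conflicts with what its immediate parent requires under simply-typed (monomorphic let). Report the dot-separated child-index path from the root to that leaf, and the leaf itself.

Working:
  unify Int ~ Bool
  FAIL: mismatch Int ~ Bool

Answer: 0.0 : 9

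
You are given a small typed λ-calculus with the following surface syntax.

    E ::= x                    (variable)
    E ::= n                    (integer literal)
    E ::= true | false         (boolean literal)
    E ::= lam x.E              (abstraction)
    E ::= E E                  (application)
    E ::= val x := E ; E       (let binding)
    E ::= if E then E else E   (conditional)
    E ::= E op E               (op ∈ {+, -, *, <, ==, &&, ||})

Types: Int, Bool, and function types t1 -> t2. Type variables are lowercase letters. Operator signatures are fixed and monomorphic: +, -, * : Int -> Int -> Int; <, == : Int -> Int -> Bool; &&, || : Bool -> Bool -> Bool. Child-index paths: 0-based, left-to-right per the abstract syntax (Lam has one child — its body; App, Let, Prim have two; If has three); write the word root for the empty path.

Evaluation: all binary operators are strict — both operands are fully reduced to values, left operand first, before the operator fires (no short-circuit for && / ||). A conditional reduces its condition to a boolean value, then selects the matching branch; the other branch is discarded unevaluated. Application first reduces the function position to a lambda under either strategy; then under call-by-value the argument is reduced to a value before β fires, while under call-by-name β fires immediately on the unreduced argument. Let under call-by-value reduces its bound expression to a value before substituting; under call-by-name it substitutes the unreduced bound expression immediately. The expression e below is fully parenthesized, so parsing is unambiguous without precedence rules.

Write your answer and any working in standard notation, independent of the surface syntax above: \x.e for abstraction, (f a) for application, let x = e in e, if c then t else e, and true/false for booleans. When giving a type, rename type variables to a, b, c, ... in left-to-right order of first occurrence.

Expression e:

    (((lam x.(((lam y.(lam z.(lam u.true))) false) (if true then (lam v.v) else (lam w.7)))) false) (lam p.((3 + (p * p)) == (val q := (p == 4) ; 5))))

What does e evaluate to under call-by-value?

Answer: true

Working:
step 0: (((\x.(((\y.(\z.(\u.true))) false) (if true then (\v.v) else (\w.7)))) false) (\p.((3 + (p * p)) == (let q = (p == 4) in 5))))
step 1: [beta@0] ((((\y.(\z.(\u.true))) false) (if true then (\v.v) else (\w.7))) (\p.((3 + (p * p)) == (let q = (p == 4) in 5))))
step 2: [beta@0.0] (((\z.(\u.true)) (if true then (\v.v) else (\w.7))) (\p.((3 + (p * p)) == (let q = (p == 4) in 5))))
step 3: [if@0.1] (((\z.(\u.true)) (\v.v)) (\p.((3 + (p * p)) == (let q = (p == 4) in 5))))
step 4: [beta@0] ((\u.true) (\p.((3 + (p * p)) == (let q = (p == 4) in 5))))
step 5: [beta@root] true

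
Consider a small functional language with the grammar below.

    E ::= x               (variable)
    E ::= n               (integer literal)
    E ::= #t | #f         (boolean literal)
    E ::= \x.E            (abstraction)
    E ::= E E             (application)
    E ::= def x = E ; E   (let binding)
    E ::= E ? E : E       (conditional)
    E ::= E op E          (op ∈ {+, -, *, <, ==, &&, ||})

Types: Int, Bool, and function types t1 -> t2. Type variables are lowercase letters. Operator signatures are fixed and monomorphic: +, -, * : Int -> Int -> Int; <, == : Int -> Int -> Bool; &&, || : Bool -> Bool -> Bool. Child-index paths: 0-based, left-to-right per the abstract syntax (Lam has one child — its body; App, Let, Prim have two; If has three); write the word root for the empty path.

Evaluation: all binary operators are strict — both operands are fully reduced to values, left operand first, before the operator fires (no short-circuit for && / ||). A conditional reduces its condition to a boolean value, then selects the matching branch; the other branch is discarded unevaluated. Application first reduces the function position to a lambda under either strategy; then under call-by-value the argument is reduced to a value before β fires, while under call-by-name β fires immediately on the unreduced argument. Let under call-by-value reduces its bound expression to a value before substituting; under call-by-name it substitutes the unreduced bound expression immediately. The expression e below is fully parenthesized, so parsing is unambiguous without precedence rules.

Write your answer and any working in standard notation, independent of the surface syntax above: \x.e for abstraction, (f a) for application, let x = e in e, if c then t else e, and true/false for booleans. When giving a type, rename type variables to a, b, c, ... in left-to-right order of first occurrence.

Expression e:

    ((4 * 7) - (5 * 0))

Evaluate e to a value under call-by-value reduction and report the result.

Answer: 28

Trace:
step 0: ((4 * 7) - (5 * 0))
step 1: [delta@0] (28 - (5 * 0))
step 2: [delta@1] (28 - 0)
step 3: [delta@root] 28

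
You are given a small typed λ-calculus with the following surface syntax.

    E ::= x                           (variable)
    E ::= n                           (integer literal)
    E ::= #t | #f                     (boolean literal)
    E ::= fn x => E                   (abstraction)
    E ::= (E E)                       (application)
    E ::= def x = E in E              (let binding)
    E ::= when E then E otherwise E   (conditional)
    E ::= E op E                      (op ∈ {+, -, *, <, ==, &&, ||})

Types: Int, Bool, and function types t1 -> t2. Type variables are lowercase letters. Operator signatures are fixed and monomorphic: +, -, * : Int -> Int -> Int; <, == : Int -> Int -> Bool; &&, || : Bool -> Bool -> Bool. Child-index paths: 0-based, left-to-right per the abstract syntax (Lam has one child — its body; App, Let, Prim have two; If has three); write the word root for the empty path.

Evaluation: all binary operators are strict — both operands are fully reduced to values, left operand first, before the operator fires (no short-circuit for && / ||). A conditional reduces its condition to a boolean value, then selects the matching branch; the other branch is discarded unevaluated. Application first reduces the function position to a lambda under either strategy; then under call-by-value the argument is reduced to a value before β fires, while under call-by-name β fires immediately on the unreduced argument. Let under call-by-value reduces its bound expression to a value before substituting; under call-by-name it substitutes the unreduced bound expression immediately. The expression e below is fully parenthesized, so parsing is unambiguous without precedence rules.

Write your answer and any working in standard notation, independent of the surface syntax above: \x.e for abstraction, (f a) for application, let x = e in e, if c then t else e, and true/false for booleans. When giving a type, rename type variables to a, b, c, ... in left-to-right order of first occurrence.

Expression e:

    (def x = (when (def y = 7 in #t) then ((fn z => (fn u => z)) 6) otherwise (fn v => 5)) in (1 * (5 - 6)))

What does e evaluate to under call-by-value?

Trace:
step 0: (let x = (if (let y = 7 in true) then ((\z.(\u.z)) 6) else (\v.5)) in (1 * (5 - 6)))
step 1: [let@0.0] (let x = (if true then ((\z.(\u.z)) 6) else (\v.5)) in (1 * (5 - 6)))
step 2: [if@0] (let x = ((\z.(\u.z)) 6) in (1 * (5 - 6)))
step 3: [beta@0] (let x = (\u.6) in (1 * (5 - 6)))
step 4: [let@root] (1 * (5 - 6))
step 5: [delta@1] (1 * -1)
step 6: [delta@root] -1

Answer: -1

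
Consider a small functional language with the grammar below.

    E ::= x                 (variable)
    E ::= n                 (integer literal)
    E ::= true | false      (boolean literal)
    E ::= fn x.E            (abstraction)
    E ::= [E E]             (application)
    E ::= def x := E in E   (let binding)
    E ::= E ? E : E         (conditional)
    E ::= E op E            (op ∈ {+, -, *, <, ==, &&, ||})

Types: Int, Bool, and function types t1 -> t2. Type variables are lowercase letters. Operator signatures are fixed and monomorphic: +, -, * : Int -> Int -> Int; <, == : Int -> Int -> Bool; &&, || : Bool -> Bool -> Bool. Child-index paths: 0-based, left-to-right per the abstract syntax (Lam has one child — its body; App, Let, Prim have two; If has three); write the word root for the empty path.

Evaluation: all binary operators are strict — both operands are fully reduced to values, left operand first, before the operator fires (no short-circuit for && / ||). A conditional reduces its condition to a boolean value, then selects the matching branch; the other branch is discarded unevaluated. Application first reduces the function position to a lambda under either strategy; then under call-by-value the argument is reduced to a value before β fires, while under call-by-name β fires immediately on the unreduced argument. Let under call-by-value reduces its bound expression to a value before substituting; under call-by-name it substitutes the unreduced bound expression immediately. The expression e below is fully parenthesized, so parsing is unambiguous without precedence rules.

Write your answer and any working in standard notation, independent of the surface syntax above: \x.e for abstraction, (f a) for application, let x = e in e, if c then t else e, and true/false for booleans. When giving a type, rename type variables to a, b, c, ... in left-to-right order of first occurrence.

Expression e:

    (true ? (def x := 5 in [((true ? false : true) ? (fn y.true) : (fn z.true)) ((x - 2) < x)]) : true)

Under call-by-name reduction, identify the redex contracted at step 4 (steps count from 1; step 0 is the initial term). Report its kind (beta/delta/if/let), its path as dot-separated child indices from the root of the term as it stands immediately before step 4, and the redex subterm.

Trace:
step 0: (if true then (let x = 5 in ((if (if true then false else true) then (\y.true) else (\z.true)) ((x - 2) < x))) else true)
step 1: [if@root] (let x = 5 in ((if (if true then false else true) then (\y.true) else (\z.true)) ((x - 2) < x)))
step 2: [let@root] ((if (if true then false else true) then (\y.true) else (\z.true)) ((5 - 2) < 5))
step 3: [if@0.0] ((if false then (\y.true) else (\z.true)) ((5 - 2) < 5))
step 4: [if@0] ((\z.true) ((5 - 2) < 5))

Answer: if at 0 : (if false then (\y.true) else (\z.true))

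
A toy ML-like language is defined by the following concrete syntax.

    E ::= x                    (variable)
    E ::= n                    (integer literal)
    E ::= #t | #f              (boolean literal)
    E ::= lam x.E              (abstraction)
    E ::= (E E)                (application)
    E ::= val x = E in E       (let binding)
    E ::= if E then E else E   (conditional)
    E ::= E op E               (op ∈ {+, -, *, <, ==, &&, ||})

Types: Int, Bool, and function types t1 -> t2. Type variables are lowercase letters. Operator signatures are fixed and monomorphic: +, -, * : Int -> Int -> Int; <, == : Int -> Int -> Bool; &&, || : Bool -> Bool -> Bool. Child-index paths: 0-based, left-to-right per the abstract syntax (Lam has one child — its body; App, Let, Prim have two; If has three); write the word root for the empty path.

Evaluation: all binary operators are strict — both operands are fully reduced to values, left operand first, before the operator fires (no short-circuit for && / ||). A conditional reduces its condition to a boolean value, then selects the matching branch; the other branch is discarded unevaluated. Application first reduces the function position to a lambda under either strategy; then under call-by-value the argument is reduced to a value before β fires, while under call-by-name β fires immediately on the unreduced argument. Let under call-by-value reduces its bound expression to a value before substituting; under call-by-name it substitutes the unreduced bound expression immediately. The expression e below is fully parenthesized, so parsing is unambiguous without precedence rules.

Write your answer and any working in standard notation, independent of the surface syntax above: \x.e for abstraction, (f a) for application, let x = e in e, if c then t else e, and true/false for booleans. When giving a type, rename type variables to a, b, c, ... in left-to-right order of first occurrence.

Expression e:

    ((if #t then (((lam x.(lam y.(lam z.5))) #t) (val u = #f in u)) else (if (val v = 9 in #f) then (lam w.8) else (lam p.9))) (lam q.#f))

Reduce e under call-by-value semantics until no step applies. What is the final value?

Working:
step 0: ((if true then (((\x.(\y.(\z.5))) true) (let u = false in u)) else (if (let v = 9 in false) then (\w.8) else (\p.9))) (\q.false))
step 1: [if@0] ((((\x.(\y.(\z.5))) true) (let u = false in u)) (\q.false))
step 2: [beta@0.0] (((\y.(\z.5)) (let u = false in u)) (\q.false))
step 3: [let@0.1] (((\y.(\z.5)) false) (\q.false))
step 4: [beta@0] ((\z.5) (\q.false))
step 5: [beta@root] 5

Answer: 5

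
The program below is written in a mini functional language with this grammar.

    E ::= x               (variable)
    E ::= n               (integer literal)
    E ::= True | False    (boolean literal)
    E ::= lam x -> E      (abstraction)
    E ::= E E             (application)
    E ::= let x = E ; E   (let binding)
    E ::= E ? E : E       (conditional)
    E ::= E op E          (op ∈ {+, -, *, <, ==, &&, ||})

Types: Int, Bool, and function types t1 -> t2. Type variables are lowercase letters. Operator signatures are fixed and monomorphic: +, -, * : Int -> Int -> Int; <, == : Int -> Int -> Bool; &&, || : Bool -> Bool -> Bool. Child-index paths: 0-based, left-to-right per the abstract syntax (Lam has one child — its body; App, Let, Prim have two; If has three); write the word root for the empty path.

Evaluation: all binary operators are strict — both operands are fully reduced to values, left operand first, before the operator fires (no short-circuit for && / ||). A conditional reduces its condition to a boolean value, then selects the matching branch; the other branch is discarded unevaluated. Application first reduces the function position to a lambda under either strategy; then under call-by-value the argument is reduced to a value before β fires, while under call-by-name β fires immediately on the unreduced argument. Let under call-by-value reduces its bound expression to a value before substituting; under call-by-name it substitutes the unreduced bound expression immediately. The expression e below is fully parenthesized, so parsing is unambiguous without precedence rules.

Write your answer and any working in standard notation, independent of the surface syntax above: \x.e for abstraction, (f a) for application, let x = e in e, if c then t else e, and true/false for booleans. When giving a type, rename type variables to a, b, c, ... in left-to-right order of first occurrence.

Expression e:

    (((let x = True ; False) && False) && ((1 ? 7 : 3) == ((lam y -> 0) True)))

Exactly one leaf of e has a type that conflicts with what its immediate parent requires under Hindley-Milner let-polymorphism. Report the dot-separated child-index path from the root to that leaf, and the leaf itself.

Trace:
let x : Bool
  unify Bool ~ Bool
  unify Bool ~ Bool
  unify Bool ~ Bool
  unify Int ~ Bool
  FAIL: mismatch Int ~ Bool

Answer: 1.0.0 : 1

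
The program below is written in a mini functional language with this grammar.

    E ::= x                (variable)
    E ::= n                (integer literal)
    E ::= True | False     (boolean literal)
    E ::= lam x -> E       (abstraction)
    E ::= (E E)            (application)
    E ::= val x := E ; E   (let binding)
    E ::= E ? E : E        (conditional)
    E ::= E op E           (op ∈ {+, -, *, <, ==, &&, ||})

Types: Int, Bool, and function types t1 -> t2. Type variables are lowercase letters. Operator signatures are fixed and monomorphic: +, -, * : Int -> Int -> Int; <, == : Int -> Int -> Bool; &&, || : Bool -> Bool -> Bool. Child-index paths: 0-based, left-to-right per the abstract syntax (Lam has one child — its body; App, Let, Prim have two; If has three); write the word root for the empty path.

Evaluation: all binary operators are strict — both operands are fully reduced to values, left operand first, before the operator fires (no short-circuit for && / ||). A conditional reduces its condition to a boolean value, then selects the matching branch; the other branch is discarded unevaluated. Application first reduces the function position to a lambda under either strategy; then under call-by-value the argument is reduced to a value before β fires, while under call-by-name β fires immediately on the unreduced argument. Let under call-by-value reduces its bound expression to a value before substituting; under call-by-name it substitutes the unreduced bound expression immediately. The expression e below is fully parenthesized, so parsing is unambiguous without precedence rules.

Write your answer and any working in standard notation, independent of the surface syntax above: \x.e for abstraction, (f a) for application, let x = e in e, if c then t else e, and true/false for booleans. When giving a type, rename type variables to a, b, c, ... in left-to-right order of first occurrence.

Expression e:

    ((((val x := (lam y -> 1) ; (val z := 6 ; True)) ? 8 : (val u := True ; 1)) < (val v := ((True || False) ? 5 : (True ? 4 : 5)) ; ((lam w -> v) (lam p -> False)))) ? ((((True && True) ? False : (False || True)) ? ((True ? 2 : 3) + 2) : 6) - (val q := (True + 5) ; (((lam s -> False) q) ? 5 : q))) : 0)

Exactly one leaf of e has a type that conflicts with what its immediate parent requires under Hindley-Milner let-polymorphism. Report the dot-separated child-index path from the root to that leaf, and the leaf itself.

Working:
\y._ : a -> Int
let x : forall. a -> Int
let z : Int
  unify Bool ~ Bool
let u : Bool
  unify Int ~ Int
  unify Int ~ Int
  unify Bool ~ Bool
  unify Bool ~ Bool
  unify Bool ~ Bool
  unify Bool ~ Bool
  unify Int ~ Int
  unify Int ~ Int
let v : Int
v : Int
\w._ : b -> Int
\p._ : c -> Bool
  unify b -> Int ~ (c -> Bool) -> d
  unify b ~ c -> Bool
  unify Int ~ d
_ _ : Int
  unify Int ~ Int
  unify Bool ~ Bool
  unify Bool ~ Bool
  unify Bool ~ Bool
  unify Bool ~ Bool
  unify Bool ~ Bool
  unify Bool ~ Bool
  unify Bool ~ Bool
  unify Bool ~ Bool
  unify Bool ~ Bool
  unify Int ~ Int
  unify Int ~ Int
  unify Int ~ Int
  unify Int ~ Int
  unify Int ~ Int
  unify Bool ~ Int
  FAIL: mismatch Bool ~ Int

Answer: 1.1.0.0 : true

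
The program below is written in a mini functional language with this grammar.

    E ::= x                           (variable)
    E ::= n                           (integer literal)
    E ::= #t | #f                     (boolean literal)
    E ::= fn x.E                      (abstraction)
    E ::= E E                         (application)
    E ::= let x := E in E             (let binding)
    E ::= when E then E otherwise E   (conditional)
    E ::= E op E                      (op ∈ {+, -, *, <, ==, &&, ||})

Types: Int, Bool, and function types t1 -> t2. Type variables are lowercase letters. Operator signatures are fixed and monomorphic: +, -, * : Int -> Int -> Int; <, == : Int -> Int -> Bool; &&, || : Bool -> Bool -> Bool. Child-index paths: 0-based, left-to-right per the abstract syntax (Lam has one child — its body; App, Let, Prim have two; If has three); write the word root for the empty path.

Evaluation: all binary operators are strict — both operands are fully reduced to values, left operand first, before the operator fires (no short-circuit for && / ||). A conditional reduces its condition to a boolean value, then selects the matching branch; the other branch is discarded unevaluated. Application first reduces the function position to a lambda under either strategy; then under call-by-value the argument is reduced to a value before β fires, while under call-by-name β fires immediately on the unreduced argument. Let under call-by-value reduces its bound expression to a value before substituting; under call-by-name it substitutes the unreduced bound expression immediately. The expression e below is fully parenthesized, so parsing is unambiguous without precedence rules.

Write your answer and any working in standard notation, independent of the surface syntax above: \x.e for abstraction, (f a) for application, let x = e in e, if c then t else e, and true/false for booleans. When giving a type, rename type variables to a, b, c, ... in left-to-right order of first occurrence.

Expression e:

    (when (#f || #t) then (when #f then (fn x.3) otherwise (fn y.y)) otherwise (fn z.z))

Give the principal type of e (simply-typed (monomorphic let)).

Derivation:
  unify Bool ~ Bool
  unify Bool ~ Bool
  unify Bool ~ Bool
  unify Bool ~ Bool
\x._ : a -> Int
y : b
\y._ : b -> b
  unify a -> Int ~ b -> b
  unify a ~ b
  unify Int ~ b
z : c
\z._ : c -> c
  unify Int -> Int ~ c -> c
  unify Int ~ c
  unify Int ~ Int

Answer: Int -> Int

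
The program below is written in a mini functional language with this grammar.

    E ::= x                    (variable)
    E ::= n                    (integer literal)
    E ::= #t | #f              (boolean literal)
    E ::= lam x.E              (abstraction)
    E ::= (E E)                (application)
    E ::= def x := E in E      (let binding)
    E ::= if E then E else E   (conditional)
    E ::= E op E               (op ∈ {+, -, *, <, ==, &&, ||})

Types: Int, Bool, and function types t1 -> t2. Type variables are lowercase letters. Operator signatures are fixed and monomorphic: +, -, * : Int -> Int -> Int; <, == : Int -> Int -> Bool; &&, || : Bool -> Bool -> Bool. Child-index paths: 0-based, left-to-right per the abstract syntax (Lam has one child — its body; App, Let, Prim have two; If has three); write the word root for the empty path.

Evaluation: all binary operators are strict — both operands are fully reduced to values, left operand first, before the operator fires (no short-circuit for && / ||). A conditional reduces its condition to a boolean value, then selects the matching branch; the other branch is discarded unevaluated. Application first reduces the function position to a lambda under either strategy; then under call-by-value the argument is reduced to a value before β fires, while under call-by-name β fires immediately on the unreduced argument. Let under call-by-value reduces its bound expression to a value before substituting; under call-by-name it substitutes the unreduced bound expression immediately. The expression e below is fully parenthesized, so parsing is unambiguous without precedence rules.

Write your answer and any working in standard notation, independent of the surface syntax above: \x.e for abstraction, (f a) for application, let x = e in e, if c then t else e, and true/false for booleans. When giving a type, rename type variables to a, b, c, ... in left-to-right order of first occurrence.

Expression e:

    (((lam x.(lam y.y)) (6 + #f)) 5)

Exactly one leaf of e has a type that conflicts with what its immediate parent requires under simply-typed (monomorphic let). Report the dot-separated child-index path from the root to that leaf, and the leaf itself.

Answer: 0.1.1 : false

Trace:
y : b
\y._ : b -> b
\x._ : a -> b -> b
  unify Int ~ Int
  unify Bool ~ Int
  FAIL: mismatch Bool ~ Int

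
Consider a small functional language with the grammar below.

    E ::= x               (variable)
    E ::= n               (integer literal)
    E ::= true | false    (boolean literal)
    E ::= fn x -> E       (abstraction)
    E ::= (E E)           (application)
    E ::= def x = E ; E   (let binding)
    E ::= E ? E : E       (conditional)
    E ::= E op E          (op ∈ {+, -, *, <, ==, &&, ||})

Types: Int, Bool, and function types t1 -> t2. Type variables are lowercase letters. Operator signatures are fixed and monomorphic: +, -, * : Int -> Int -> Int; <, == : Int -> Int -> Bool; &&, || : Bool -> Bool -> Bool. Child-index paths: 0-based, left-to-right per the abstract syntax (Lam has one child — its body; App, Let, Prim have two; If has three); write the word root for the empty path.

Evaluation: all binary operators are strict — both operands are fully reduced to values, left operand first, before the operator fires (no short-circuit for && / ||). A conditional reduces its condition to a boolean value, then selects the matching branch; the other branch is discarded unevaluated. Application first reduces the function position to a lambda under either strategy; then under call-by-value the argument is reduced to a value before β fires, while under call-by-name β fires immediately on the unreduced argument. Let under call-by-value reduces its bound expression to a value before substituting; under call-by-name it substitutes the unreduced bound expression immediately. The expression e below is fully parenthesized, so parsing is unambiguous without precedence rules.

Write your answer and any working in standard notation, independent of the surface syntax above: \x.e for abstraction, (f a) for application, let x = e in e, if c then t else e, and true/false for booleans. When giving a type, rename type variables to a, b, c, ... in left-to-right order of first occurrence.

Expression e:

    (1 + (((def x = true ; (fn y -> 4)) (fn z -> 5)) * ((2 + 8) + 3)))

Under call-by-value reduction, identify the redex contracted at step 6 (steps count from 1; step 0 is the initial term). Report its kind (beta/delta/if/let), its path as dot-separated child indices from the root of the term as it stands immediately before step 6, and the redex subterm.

Answer: delta at root : (1 + 52)

Trace:
step 0: (1 + (((let x = true in (\y.4)) (\z.5)) * ((2 + 8) + 3)))
step 1: [let@1.0.0] (1 + (((\y.4) (\z.5)) * ((2 + 8) + 3)))
step 2: [beta@1.0] (1 + (4 * ((2 + 8) + 3)))
step 3: [delta@1.1.0] (1 + (4 * (10 + 3)))
step 4: [delta@1.1] (1 + (4 * 13))
step 5: [delta@1] (1 + 52)
step 6: [delta@root] 53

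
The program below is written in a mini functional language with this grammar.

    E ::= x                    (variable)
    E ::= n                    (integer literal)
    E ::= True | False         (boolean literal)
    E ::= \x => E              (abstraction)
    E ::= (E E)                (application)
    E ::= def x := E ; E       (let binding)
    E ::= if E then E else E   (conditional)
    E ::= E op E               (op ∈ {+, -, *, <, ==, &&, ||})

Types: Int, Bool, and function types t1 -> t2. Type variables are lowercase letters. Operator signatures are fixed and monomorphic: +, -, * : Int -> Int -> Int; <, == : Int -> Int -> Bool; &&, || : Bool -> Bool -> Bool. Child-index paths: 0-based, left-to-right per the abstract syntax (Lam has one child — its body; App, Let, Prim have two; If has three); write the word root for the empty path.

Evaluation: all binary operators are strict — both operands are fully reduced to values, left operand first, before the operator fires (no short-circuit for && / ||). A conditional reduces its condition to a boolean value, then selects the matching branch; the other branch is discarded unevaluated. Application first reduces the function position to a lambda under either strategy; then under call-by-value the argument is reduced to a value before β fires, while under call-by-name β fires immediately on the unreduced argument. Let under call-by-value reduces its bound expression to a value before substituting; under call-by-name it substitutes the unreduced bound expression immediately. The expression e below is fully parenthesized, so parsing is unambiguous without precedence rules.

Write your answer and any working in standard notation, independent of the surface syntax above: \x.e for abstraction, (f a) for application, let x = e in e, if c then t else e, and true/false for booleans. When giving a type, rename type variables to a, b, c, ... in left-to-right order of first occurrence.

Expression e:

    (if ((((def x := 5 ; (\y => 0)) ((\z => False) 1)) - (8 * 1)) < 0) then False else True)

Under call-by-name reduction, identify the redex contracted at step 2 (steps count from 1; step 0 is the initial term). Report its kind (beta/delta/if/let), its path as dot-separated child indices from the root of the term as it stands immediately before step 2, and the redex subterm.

Answer: beta at 0.0.0 : ((\y.0) ((\z.false) 1))

Working:
step 0: (if ((((let x = 5 in (\y.0)) ((\z.false) 1)) - (8 * 1)) < 0) then false else true)
step 1: [let@0.0.0.0] (if ((((\y.0) ((\z.false) 1)) - (8 * 1)) < 0) then false else true)
step 2: [beta@0.0.0] (if ((0 - (8 * 1)) < 0) then false else true)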